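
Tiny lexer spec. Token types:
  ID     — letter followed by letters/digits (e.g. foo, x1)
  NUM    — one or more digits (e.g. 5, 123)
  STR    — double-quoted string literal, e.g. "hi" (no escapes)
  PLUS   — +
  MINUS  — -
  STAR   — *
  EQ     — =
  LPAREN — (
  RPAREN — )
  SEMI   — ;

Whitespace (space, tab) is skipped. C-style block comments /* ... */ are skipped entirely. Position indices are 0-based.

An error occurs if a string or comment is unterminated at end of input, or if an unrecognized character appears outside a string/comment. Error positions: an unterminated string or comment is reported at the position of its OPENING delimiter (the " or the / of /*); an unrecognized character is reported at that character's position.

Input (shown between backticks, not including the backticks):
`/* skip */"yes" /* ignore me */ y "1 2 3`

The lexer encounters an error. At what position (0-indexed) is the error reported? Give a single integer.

pos=0: enter COMMENT mode (saw '/*')
exit COMMENT mode (now at pos=10)
pos=10: enter STRING mode
pos=10: emit STR "yes" (now at pos=15)
pos=16: enter COMMENT mode (saw '/*')
exit COMMENT mode (now at pos=31)
pos=32: emit ID 'y' (now at pos=33)
pos=34: enter STRING mode
pos=34: ERROR — unterminated string

Answer: 34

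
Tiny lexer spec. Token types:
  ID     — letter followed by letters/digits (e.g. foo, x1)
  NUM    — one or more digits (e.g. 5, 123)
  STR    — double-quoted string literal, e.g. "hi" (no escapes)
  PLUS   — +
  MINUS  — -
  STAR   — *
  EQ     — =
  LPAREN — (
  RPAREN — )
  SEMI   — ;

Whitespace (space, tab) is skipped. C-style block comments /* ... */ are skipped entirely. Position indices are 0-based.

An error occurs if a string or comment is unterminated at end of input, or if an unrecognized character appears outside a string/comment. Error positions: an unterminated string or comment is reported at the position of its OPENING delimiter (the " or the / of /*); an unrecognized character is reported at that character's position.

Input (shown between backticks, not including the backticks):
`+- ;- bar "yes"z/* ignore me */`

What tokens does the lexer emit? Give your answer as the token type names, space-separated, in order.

Answer: PLUS MINUS SEMI MINUS ID STR ID

Derivation:
pos=0: emit PLUS '+'
pos=1: emit MINUS '-'
pos=3: emit SEMI ';'
pos=4: emit MINUS '-'
pos=6: emit ID 'bar' (now at pos=9)
pos=10: enter STRING mode
pos=10: emit STR "yes" (now at pos=15)
pos=15: emit ID 'z' (now at pos=16)
pos=16: enter COMMENT mode (saw '/*')
exit COMMENT mode (now at pos=31)
DONE. 7 tokens: [PLUS, MINUS, SEMI, MINUS, ID, STR, ID]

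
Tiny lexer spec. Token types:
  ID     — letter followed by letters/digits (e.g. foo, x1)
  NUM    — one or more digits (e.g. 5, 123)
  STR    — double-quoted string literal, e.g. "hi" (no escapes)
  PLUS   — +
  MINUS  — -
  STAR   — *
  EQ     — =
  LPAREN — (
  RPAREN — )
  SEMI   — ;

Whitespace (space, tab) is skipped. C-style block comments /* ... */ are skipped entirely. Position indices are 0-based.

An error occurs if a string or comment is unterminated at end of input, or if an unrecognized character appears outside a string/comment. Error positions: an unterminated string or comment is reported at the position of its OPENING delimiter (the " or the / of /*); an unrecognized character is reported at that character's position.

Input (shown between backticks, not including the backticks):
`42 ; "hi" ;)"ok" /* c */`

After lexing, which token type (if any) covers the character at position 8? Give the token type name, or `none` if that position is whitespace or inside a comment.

pos=0: emit NUM '42' (now at pos=2)
pos=3: emit SEMI ';'
pos=5: enter STRING mode
pos=5: emit STR "hi" (now at pos=9)
pos=10: emit SEMI ';'
pos=11: emit RPAREN ')'
pos=12: enter STRING mode
pos=12: emit STR "ok" (now at pos=16)
pos=17: enter COMMENT mode (saw '/*')
exit COMMENT mode (now at pos=24)
DONE. 6 tokens: [NUM, SEMI, STR, SEMI, RPAREN, STR]
Position 8: char is '"' -> STR

Answer: STR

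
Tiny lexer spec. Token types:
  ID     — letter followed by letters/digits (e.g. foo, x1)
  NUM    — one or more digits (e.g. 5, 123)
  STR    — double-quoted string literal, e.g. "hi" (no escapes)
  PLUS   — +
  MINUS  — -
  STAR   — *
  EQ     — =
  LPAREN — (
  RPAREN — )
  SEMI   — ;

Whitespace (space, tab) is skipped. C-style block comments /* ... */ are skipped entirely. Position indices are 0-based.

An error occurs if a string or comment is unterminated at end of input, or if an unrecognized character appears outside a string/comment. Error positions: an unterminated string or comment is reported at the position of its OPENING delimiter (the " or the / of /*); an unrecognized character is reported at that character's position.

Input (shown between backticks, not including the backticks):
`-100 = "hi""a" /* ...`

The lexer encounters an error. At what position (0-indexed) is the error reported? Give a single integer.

pos=0: emit MINUS '-'
pos=1: emit NUM '100' (now at pos=4)
pos=5: emit EQ '='
pos=7: enter STRING mode
pos=7: emit STR "hi" (now at pos=11)
pos=11: enter STRING mode
pos=11: emit STR "a" (now at pos=14)
pos=15: enter COMMENT mode (saw '/*')
pos=15: ERROR — unterminated comment (reached EOF)

Answer: 15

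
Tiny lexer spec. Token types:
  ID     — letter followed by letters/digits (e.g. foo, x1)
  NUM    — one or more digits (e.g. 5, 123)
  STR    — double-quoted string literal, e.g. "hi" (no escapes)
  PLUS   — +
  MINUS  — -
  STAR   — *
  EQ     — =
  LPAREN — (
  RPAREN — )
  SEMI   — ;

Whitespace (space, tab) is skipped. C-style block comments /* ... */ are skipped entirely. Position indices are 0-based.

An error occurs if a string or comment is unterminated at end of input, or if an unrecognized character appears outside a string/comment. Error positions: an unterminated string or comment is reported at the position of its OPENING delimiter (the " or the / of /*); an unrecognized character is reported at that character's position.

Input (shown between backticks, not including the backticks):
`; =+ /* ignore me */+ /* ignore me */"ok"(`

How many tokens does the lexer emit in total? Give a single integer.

pos=0: emit SEMI ';'
pos=2: emit EQ '='
pos=3: emit PLUS '+'
pos=5: enter COMMENT mode (saw '/*')
exit COMMENT mode (now at pos=20)
pos=20: emit PLUS '+'
pos=22: enter COMMENT mode (saw '/*')
exit COMMENT mode (now at pos=37)
pos=37: enter STRING mode
pos=37: emit STR "ok" (now at pos=41)
pos=41: emit LPAREN '('
DONE. 6 tokens: [SEMI, EQ, PLUS, PLUS, STR, LPAREN]

Answer: 6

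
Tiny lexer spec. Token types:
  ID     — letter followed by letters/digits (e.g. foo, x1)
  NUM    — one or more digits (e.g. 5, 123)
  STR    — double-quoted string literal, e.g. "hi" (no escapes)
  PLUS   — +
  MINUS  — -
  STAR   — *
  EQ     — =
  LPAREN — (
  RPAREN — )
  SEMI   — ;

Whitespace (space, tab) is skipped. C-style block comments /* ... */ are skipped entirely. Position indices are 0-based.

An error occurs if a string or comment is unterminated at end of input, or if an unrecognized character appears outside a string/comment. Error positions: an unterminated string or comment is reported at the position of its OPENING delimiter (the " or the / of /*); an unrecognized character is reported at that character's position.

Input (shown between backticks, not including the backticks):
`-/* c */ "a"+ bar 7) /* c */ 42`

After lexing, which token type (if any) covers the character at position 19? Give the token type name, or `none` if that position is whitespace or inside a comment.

pos=0: emit MINUS '-'
pos=1: enter COMMENT mode (saw '/*')
exit COMMENT mode (now at pos=8)
pos=9: enter STRING mode
pos=9: emit STR "a" (now at pos=12)
pos=12: emit PLUS '+'
pos=14: emit ID 'bar' (now at pos=17)
pos=18: emit NUM '7' (now at pos=19)
pos=19: emit RPAREN ')'
pos=21: enter COMMENT mode (saw '/*')
exit COMMENT mode (now at pos=28)
pos=29: emit NUM '42' (now at pos=31)
DONE. 7 tokens: [MINUS, STR, PLUS, ID, NUM, RPAREN, NUM]
Position 19: char is ')' -> RPAREN

Answer: RPAREN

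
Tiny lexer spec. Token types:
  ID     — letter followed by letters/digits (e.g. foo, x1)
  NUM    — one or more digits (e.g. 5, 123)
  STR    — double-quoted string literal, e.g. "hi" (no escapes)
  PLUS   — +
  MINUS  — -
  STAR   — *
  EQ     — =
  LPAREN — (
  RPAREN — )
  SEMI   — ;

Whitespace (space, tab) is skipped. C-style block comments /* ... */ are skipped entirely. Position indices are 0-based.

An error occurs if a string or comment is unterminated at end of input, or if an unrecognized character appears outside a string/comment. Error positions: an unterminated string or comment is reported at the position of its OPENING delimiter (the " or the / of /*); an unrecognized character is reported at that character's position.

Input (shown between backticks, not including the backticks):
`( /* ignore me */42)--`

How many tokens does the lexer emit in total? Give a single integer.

Answer: 5

Derivation:
pos=0: emit LPAREN '('
pos=2: enter COMMENT mode (saw '/*')
exit COMMENT mode (now at pos=17)
pos=17: emit NUM '42' (now at pos=19)
pos=19: emit RPAREN ')'
pos=20: emit MINUS '-'
pos=21: emit MINUS '-'
DONE. 5 tokens: [LPAREN, NUM, RPAREN, MINUS, MINUS]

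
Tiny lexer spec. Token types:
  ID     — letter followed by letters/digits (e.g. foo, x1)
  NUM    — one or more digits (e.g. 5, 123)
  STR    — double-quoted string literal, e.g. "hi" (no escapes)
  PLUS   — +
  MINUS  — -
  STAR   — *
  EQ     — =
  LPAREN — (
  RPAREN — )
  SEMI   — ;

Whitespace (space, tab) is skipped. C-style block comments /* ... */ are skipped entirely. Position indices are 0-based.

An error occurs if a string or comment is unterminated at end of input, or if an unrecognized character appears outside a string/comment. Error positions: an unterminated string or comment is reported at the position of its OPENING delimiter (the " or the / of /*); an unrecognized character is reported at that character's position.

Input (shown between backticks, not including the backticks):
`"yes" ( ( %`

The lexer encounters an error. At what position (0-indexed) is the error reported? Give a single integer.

Answer: 10

Derivation:
pos=0: enter STRING mode
pos=0: emit STR "yes" (now at pos=5)
pos=6: emit LPAREN '('
pos=8: emit LPAREN '('
pos=10: ERROR — unrecognized char '%'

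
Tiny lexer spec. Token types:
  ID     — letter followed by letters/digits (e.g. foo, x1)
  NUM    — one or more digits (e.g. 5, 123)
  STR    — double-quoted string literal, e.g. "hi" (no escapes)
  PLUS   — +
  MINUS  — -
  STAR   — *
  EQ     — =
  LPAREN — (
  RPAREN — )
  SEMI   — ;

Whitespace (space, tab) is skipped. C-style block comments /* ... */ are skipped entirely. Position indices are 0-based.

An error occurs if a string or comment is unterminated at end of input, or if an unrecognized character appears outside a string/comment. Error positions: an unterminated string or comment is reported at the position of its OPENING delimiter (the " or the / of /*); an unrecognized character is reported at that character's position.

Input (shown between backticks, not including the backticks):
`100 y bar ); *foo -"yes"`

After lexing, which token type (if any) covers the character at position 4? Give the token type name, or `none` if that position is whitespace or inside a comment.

pos=0: emit NUM '100' (now at pos=3)
pos=4: emit ID 'y' (now at pos=5)
pos=6: emit ID 'bar' (now at pos=9)
pos=10: emit RPAREN ')'
pos=11: emit SEMI ';'
pos=13: emit STAR '*'
pos=14: emit ID 'foo' (now at pos=17)
pos=18: emit MINUS '-'
pos=19: enter STRING mode
pos=19: emit STR "yes" (now at pos=24)
DONE. 9 tokens: [NUM, ID, ID, RPAREN, SEMI, STAR, ID, MINUS, STR]
Position 4: char is 'y' -> ID

Answer: ID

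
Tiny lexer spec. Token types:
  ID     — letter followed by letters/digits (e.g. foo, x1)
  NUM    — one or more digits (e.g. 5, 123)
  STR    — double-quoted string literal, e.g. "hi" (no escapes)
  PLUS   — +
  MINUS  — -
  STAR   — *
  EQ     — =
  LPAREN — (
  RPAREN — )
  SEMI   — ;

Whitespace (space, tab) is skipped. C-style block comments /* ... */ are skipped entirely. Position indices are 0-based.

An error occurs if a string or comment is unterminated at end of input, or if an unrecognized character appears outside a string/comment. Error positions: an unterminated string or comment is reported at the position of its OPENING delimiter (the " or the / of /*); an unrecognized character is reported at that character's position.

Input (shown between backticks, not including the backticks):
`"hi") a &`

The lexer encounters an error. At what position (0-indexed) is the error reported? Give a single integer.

pos=0: enter STRING mode
pos=0: emit STR "hi" (now at pos=4)
pos=4: emit RPAREN ')'
pos=6: emit ID 'a' (now at pos=7)
pos=8: ERROR — unrecognized char '&'

Answer: 8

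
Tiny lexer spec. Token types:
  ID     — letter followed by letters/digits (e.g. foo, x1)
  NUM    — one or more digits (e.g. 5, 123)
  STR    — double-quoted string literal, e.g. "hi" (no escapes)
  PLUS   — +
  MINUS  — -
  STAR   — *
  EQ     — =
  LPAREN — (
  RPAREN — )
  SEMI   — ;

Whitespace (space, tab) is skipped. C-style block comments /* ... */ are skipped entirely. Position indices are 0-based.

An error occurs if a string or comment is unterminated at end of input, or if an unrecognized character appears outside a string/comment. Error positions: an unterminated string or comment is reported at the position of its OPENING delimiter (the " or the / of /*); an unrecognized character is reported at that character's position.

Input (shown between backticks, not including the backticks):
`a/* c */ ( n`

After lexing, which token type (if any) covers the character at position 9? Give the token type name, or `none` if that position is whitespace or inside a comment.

pos=0: emit ID 'a' (now at pos=1)
pos=1: enter COMMENT mode (saw '/*')
exit COMMENT mode (now at pos=8)
pos=9: emit LPAREN '('
pos=11: emit ID 'n' (now at pos=12)
DONE. 3 tokens: [ID, LPAREN, ID]
Position 9: char is '(' -> LPAREN

Answer: LPAREN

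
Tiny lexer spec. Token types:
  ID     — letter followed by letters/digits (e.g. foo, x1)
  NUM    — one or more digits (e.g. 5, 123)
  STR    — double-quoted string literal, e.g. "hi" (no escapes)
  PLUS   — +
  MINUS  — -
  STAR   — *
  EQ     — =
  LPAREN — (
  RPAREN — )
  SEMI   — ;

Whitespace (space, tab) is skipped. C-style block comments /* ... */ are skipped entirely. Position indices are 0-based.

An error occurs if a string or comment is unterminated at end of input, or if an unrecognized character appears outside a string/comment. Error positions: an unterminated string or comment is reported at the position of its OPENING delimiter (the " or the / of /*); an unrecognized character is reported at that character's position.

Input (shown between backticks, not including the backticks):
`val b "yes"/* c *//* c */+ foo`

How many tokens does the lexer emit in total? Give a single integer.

pos=0: emit ID 'val' (now at pos=3)
pos=4: emit ID 'b' (now at pos=5)
pos=6: enter STRING mode
pos=6: emit STR "yes" (now at pos=11)
pos=11: enter COMMENT mode (saw '/*')
exit COMMENT mode (now at pos=18)
pos=18: enter COMMENT mode (saw '/*')
exit COMMENT mode (now at pos=25)
pos=25: emit PLUS '+'
pos=27: emit ID 'foo' (now at pos=30)
DONE. 5 tokens: [ID, ID, STR, PLUS, ID]

Answer: 5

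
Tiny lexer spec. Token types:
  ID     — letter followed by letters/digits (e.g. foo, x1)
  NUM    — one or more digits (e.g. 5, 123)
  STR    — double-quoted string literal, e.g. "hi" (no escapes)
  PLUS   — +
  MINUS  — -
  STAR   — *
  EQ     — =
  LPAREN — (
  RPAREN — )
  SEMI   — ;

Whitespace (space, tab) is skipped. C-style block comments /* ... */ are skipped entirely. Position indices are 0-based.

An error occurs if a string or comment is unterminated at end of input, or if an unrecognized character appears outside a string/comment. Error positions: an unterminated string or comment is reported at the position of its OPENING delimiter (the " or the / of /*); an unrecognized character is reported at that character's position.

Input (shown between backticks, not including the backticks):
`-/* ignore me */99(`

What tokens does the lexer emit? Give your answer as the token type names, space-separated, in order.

pos=0: emit MINUS '-'
pos=1: enter COMMENT mode (saw '/*')
exit COMMENT mode (now at pos=16)
pos=16: emit NUM '99' (now at pos=18)
pos=18: emit LPAREN '('
DONE. 3 tokens: [MINUS, NUM, LPAREN]

Answer: MINUS NUM LPAREN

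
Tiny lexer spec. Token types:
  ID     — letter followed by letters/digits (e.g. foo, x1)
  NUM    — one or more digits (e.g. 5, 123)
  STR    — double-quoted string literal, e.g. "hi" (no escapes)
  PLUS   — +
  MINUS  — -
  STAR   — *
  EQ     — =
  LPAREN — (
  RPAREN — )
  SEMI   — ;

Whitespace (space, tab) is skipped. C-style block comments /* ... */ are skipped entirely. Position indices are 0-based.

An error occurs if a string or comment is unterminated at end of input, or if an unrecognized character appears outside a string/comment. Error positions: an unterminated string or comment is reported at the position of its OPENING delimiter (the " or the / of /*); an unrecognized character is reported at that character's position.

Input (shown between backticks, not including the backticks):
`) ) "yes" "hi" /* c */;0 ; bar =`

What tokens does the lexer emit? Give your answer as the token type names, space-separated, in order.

Answer: RPAREN RPAREN STR STR SEMI NUM SEMI ID EQ

Derivation:
pos=0: emit RPAREN ')'
pos=2: emit RPAREN ')'
pos=4: enter STRING mode
pos=4: emit STR "yes" (now at pos=9)
pos=10: enter STRING mode
pos=10: emit STR "hi" (now at pos=14)
pos=15: enter COMMENT mode (saw '/*')
exit COMMENT mode (now at pos=22)
pos=22: emit SEMI ';'
pos=23: emit NUM '0' (now at pos=24)
pos=25: emit SEMI ';'
pos=27: emit ID 'bar' (now at pos=30)
pos=31: emit EQ '='
DONE. 9 tokens: [RPAREN, RPAREN, STR, STR, SEMI, NUM, SEMI, ID, EQ]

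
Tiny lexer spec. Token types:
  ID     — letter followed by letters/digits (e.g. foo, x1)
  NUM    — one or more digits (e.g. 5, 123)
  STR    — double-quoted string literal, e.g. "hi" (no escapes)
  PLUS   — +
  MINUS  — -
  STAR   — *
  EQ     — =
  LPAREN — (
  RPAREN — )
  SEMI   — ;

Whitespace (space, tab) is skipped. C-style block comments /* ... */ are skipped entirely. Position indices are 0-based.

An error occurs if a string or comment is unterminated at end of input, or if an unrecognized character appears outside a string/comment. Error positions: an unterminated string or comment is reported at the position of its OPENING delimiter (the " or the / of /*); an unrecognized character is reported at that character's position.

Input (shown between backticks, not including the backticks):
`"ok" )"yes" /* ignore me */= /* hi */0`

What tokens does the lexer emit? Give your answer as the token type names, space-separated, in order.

Answer: STR RPAREN STR EQ NUM

Derivation:
pos=0: enter STRING mode
pos=0: emit STR "ok" (now at pos=4)
pos=5: emit RPAREN ')'
pos=6: enter STRING mode
pos=6: emit STR "yes" (now at pos=11)
pos=12: enter COMMENT mode (saw '/*')
exit COMMENT mode (now at pos=27)
pos=27: emit EQ '='
pos=29: enter COMMENT mode (saw '/*')
exit COMMENT mode (now at pos=37)
pos=37: emit NUM '0' (now at pos=38)
DONE. 5 tokens: [STR, RPAREN, STR, EQ, NUM]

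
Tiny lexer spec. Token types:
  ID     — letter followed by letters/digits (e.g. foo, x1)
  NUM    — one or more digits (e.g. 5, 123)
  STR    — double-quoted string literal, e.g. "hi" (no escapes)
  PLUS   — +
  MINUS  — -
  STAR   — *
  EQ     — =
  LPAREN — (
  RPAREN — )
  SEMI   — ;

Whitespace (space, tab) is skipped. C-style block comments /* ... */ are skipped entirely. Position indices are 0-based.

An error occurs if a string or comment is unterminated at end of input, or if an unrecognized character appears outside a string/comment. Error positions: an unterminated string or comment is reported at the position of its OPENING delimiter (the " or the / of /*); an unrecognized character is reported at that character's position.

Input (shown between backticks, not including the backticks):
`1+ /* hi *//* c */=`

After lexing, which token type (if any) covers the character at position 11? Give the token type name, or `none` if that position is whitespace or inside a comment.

Answer: none

Derivation:
pos=0: emit NUM '1' (now at pos=1)
pos=1: emit PLUS '+'
pos=3: enter COMMENT mode (saw '/*')
exit COMMENT mode (now at pos=11)
pos=11: enter COMMENT mode (saw '/*')
exit COMMENT mode (now at pos=18)
pos=18: emit EQ '='
DONE. 3 tokens: [NUM, PLUS, EQ]
Position 11: char is '/' -> none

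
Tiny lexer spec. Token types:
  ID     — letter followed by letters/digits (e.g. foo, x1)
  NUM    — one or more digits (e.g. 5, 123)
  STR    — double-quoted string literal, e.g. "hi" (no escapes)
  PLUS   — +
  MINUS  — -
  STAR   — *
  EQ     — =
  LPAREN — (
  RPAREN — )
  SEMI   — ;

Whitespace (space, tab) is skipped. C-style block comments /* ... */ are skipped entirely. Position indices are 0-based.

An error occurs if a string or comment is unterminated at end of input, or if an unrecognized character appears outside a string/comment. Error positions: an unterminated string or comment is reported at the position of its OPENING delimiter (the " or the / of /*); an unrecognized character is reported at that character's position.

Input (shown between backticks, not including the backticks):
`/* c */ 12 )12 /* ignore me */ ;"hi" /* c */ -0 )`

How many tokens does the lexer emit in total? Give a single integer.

Answer: 8

Derivation:
pos=0: enter COMMENT mode (saw '/*')
exit COMMENT mode (now at pos=7)
pos=8: emit NUM '12' (now at pos=10)
pos=11: emit RPAREN ')'
pos=12: emit NUM '12' (now at pos=14)
pos=15: enter COMMENT mode (saw '/*')
exit COMMENT mode (now at pos=30)
pos=31: emit SEMI ';'
pos=32: enter STRING mode
pos=32: emit STR "hi" (now at pos=36)
pos=37: enter COMMENT mode (saw '/*')
exit COMMENT mode (now at pos=44)
pos=45: emit MINUS '-'
pos=46: emit NUM '0' (now at pos=47)
pos=48: emit RPAREN ')'
DONE. 8 tokens: [NUM, RPAREN, NUM, SEMI, STR, MINUS, NUM, RPAREN]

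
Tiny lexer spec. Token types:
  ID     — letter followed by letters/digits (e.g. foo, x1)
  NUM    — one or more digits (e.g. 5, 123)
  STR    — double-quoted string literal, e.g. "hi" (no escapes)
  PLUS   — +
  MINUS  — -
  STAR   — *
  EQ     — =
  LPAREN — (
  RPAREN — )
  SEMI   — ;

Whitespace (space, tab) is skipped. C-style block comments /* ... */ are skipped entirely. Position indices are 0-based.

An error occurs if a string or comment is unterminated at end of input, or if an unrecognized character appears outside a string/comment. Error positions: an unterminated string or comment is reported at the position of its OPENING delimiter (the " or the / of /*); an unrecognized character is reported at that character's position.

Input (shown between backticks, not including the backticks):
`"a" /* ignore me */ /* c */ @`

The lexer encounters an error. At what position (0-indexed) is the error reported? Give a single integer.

Answer: 28

Derivation:
pos=0: enter STRING mode
pos=0: emit STR "a" (now at pos=3)
pos=4: enter COMMENT mode (saw '/*')
exit COMMENT mode (now at pos=19)
pos=20: enter COMMENT mode (saw '/*')
exit COMMENT mode (now at pos=27)
pos=28: ERROR — unrecognized char '@'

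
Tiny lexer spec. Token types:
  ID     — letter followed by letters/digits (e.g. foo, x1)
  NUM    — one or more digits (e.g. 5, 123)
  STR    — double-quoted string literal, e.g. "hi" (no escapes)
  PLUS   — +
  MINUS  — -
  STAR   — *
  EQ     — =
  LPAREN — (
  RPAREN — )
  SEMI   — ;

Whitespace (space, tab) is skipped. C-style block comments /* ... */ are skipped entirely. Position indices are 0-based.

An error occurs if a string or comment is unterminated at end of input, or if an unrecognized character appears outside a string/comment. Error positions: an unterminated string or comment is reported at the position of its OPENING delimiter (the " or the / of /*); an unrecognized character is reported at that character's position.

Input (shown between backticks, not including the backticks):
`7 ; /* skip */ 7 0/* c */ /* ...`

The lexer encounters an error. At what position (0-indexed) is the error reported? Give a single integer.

Answer: 26

Derivation:
pos=0: emit NUM '7' (now at pos=1)
pos=2: emit SEMI ';'
pos=4: enter COMMENT mode (saw '/*')
exit COMMENT mode (now at pos=14)
pos=15: emit NUM '7' (now at pos=16)
pos=17: emit NUM '0' (now at pos=18)
pos=18: enter COMMENT mode (saw '/*')
exit COMMENT mode (now at pos=25)
pos=26: enter COMMENT mode (saw '/*')
pos=26: ERROR — unterminated comment (reached EOF)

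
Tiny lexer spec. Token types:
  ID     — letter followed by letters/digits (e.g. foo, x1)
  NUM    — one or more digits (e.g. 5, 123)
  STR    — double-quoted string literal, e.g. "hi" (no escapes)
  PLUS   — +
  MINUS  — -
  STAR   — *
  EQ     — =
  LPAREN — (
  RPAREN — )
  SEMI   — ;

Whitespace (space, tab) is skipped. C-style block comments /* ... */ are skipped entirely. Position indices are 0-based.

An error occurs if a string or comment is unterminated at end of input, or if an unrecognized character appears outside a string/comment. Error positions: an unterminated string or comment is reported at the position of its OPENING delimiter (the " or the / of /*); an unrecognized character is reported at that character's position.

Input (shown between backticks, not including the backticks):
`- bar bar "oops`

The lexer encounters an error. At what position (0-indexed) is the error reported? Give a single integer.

pos=0: emit MINUS '-'
pos=2: emit ID 'bar' (now at pos=5)
pos=6: emit ID 'bar' (now at pos=9)
pos=10: enter STRING mode
pos=10: ERROR — unterminated string

Answer: 10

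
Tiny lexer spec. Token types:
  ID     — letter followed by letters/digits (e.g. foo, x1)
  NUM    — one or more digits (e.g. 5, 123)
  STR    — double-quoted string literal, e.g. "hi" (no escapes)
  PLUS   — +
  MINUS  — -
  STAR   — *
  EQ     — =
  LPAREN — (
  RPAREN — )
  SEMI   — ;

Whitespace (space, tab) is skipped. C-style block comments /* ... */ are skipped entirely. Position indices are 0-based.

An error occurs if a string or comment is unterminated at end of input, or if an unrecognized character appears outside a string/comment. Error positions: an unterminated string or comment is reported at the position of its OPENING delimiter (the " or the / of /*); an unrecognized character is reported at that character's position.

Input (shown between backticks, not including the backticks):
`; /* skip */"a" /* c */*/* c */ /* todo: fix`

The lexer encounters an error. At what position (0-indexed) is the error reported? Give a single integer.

pos=0: emit SEMI ';'
pos=2: enter COMMENT mode (saw '/*')
exit COMMENT mode (now at pos=12)
pos=12: enter STRING mode
pos=12: emit STR "a" (now at pos=15)
pos=16: enter COMMENT mode (saw '/*')
exit COMMENT mode (now at pos=23)
pos=23: emit STAR '*'
pos=24: enter COMMENT mode (saw '/*')
exit COMMENT mode (now at pos=31)
pos=32: enter COMMENT mode (saw '/*')
pos=32: ERROR — unterminated comment (reached EOF)

Answer: 32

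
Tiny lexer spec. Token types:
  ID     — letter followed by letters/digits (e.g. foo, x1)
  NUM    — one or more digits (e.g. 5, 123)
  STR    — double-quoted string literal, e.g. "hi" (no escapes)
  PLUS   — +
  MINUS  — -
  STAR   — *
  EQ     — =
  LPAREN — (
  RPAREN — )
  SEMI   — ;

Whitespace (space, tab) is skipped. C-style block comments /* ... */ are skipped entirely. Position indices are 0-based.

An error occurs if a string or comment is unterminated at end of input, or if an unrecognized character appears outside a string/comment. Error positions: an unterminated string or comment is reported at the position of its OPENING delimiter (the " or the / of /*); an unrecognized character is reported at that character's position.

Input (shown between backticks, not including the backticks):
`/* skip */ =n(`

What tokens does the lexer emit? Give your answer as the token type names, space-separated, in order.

Answer: EQ ID LPAREN

Derivation:
pos=0: enter COMMENT mode (saw '/*')
exit COMMENT mode (now at pos=10)
pos=11: emit EQ '='
pos=12: emit ID 'n' (now at pos=13)
pos=13: emit LPAREN '('
DONE. 3 tokens: [EQ, ID, LPAREN]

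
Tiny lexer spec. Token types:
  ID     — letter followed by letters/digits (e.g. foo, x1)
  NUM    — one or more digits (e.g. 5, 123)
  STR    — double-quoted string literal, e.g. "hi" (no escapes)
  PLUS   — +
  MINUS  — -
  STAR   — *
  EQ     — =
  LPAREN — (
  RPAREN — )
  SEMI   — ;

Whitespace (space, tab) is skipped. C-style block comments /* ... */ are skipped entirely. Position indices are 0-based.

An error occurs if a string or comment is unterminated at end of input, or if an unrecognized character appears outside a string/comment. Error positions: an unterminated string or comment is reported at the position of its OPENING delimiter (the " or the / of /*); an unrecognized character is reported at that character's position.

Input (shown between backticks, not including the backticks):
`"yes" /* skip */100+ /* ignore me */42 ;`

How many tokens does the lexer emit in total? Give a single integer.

pos=0: enter STRING mode
pos=0: emit STR "yes" (now at pos=5)
pos=6: enter COMMENT mode (saw '/*')
exit COMMENT mode (now at pos=16)
pos=16: emit NUM '100' (now at pos=19)
pos=19: emit PLUS '+'
pos=21: enter COMMENT mode (saw '/*')
exit COMMENT mode (now at pos=36)
pos=36: emit NUM '42' (now at pos=38)
pos=39: emit SEMI ';'
DONE. 5 tokens: [STR, NUM, PLUS, NUM, SEMI]

Answer: 5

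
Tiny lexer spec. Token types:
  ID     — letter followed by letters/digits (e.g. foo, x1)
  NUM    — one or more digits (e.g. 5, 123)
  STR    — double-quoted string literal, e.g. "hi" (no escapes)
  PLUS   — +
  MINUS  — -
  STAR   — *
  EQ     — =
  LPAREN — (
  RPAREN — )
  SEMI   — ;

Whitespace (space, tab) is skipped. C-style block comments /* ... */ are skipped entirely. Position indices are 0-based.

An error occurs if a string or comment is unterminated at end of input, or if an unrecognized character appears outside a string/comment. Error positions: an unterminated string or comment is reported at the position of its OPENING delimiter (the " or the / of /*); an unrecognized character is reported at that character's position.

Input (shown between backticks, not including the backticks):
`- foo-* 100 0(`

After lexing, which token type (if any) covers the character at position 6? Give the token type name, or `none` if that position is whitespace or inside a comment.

pos=0: emit MINUS '-'
pos=2: emit ID 'foo' (now at pos=5)
pos=5: emit MINUS '-'
pos=6: emit STAR '*'
pos=8: emit NUM '100' (now at pos=11)
pos=12: emit NUM '0' (now at pos=13)
pos=13: emit LPAREN '('
DONE. 7 tokens: [MINUS, ID, MINUS, STAR, NUM, NUM, LPAREN]
Position 6: char is '*' -> STAR

Answer: STAR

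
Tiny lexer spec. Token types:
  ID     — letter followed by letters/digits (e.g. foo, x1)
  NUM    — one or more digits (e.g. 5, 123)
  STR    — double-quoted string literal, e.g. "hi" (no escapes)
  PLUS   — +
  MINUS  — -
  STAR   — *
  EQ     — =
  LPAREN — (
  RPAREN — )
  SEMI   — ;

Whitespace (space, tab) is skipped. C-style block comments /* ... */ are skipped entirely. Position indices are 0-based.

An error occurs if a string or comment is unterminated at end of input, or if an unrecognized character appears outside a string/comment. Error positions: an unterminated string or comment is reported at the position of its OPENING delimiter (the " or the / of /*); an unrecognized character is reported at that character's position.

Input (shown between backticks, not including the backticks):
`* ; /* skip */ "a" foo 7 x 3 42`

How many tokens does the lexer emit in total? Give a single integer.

Answer: 8

Derivation:
pos=0: emit STAR '*'
pos=2: emit SEMI ';'
pos=4: enter COMMENT mode (saw '/*')
exit COMMENT mode (now at pos=14)
pos=15: enter STRING mode
pos=15: emit STR "a" (now at pos=18)
pos=19: emit ID 'foo' (now at pos=22)
pos=23: emit NUM '7' (now at pos=24)
pos=25: emit ID 'x' (now at pos=26)
pos=27: emit NUM '3' (now at pos=28)
pos=29: emit NUM '42' (now at pos=31)
DONE. 8 tokens: [STAR, SEMI, STR, ID, NUM, ID, NUM, NUM]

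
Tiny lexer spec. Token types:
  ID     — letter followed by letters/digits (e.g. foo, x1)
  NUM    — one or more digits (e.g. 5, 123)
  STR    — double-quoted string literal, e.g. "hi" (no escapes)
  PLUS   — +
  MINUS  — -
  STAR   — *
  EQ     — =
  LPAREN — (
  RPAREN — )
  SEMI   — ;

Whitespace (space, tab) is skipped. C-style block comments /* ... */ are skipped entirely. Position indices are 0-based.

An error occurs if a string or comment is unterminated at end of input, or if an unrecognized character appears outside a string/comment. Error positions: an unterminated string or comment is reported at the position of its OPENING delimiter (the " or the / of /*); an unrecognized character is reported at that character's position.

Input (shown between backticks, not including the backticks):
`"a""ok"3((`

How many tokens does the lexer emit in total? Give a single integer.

Answer: 5

Derivation:
pos=0: enter STRING mode
pos=0: emit STR "a" (now at pos=3)
pos=3: enter STRING mode
pos=3: emit STR "ok" (now at pos=7)
pos=7: emit NUM '3' (now at pos=8)
pos=8: emit LPAREN '('
pos=9: emit LPAREN '('
DONE. 5 tokens: [STR, STR, NUM, LPAREN, LPAREN]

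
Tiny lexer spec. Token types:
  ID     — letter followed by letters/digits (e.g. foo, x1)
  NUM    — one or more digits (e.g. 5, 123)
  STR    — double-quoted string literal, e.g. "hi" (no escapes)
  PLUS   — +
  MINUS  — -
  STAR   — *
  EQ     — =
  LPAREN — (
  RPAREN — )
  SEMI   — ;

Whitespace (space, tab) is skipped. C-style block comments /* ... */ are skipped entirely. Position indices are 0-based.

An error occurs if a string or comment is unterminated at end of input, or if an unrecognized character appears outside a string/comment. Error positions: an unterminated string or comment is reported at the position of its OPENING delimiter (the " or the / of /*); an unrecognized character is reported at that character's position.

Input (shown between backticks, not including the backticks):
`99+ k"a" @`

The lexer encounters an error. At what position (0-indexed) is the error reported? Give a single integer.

Answer: 9

Derivation:
pos=0: emit NUM '99' (now at pos=2)
pos=2: emit PLUS '+'
pos=4: emit ID 'k' (now at pos=5)
pos=5: enter STRING mode
pos=5: emit STR "a" (now at pos=8)
pos=9: ERROR — unrecognized char '@'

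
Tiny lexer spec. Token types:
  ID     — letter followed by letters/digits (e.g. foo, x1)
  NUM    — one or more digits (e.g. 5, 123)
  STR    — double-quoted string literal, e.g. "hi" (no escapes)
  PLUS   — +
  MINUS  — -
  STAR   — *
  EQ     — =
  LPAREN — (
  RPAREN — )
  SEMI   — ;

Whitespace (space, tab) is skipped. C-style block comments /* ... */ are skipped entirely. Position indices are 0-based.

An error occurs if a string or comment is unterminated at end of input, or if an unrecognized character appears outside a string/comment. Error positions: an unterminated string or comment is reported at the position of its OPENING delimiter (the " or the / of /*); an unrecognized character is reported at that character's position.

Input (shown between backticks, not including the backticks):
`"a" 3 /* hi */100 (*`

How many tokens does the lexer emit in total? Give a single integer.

Answer: 5

Derivation:
pos=0: enter STRING mode
pos=0: emit STR "a" (now at pos=3)
pos=4: emit NUM '3' (now at pos=5)
pos=6: enter COMMENT mode (saw '/*')
exit COMMENT mode (now at pos=14)
pos=14: emit NUM '100' (now at pos=17)
pos=18: emit LPAREN '('
pos=19: emit STAR '*'
DONE. 5 tokens: [STR, NUM, NUM, LPAREN, STAR]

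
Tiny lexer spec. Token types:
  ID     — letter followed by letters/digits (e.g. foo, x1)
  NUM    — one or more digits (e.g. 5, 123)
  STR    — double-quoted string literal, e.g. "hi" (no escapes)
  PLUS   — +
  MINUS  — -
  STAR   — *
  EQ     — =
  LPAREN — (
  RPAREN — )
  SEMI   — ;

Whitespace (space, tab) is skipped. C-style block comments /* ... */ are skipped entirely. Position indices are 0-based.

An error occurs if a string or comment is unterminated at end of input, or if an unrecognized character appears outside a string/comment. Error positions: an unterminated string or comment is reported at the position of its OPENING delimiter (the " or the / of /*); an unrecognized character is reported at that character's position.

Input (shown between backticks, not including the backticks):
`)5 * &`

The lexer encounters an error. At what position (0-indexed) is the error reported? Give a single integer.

Answer: 5

Derivation:
pos=0: emit RPAREN ')'
pos=1: emit NUM '5' (now at pos=2)
pos=3: emit STAR '*'
pos=5: ERROR — unrecognized char '&'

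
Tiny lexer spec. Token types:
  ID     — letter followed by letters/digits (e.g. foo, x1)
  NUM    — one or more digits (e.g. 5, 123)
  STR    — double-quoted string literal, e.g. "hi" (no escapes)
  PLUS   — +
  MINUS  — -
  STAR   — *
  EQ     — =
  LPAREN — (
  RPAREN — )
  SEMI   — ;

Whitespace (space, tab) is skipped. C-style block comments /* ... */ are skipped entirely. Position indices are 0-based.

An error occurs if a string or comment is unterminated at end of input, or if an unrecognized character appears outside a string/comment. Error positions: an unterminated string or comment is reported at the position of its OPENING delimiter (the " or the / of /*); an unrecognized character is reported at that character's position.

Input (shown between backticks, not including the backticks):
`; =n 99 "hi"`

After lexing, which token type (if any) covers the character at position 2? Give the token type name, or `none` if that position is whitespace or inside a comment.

pos=0: emit SEMI ';'
pos=2: emit EQ '='
pos=3: emit ID 'n' (now at pos=4)
pos=5: emit NUM '99' (now at pos=7)
pos=8: enter STRING mode
pos=8: emit STR "hi" (now at pos=12)
DONE. 5 tokens: [SEMI, EQ, ID, NUM, STR]
Position 2: char is '=' -> EQ

Answer: EQ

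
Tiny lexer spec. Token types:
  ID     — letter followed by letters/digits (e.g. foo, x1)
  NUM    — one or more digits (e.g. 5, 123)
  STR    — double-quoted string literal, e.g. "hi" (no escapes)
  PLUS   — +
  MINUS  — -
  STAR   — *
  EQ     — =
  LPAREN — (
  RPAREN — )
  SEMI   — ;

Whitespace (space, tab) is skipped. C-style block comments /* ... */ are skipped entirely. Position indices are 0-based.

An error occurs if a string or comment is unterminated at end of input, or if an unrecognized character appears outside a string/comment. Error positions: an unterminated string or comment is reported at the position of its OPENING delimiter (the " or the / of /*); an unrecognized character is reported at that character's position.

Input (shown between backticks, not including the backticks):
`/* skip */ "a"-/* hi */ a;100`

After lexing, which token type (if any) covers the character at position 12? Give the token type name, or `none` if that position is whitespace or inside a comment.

Answer: STR

Derivation:
pos=0: enter COMMENT mode (saw '/*')
exit COMMENT mode (now at pos=10)
pos=11: enter STRING mode
pos=11: emit STR "a" (now at pos=14)
pos=14: emit MINUS '-'
pos=15: enter COMMENT mode (saw '/*')
exit COMMENT mode (now at pos=23)
pos=24: emit ID 'a' (now at pos=25)
pos=25: emit SEMI ';'
pos=26: emit NUM '100' (now at pos=29)
DONE. 5 tokens: [STR, MINUS, ID, SEMI, NUM]
Position 12: char is 'a' -> STR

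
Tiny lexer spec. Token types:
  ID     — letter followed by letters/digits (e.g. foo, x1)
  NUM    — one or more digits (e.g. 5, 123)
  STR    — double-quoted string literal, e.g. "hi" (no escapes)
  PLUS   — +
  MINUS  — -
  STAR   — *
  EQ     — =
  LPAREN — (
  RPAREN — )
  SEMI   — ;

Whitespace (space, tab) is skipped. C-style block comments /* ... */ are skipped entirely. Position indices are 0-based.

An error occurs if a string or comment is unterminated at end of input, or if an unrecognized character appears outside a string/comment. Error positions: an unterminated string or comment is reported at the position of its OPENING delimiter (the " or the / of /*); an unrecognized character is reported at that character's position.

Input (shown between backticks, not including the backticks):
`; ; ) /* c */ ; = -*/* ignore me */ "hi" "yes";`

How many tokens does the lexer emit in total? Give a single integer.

pos=0: emit SEMI ';'
pos=2: emit SEMI ';'
pos=4: emit RPAREN ')'
pos=6: enter COMMENT mode (saw '/*')
exit COMMENT mode (now at pos=13)
pos=14: emit SEMI ';'
pos=16: emit EQ '='
pos=18: emit MINUS '-'
pos=19: emit STAR '*'
pos=20: enter COMMENT mode (saw '/*')
exit COMMENT mode (now at pos=35)
pos=36: enter STRING mode
pos=36: emit STR "hi" (now at pos=40)
pos=41: enter STRING mode
pos=41: emit STR "yes" (now at pos=46)
pos=46: emit SEMI ';'
DONE. 10 tokens: [SEMI, SEMI, RPAREN, SEMI, EQ, MINUS, STAR, STR, STR, SEMI]

Answer: 10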